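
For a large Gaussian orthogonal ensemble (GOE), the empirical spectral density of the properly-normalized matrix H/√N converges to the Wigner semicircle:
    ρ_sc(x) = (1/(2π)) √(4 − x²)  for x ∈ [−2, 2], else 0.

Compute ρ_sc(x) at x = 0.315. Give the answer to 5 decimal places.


ρ_sc(x) = (1/(2π)) √(4 − x²). With x = 0.315:
  4 − x² = 4 − (0.315)² = 4 − 0.099225 = 3.900775.
  √(4 − x²) = 1.975038.
  1/(2π) = 0.159155.
  ρ_sc(0.315) = 0.159155 · 1.975038 = 0.314337.

Rounded to 5 decimal places: ρ_sc(0.315) ≈ 0.31434.


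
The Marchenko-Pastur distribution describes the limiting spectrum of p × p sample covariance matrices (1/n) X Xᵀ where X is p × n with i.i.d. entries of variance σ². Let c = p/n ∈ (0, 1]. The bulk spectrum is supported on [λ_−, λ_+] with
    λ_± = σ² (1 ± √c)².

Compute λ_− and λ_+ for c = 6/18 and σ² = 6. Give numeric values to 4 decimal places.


c = 6/18 = 0.333333; √c = 0.577350.
λ_− = σ² (1 − √c)² = 6 · (1 − 0.577350)² = 6 · (0.422650)² = 1.071797.
λ_+ = σ² (1 + √c)² = 6 · (1 + 0.577350)² = 6 · (1.577350)² = 14.928203.

Rounded to 4 decimal places: λ_− ≈ 1.0718, λ_+ ≈ 14.9282.


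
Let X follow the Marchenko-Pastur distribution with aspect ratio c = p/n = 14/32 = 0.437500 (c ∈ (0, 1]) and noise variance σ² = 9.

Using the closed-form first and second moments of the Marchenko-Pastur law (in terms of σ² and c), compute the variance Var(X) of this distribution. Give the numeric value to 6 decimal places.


Recall the MP moments m_1 = E[X] = σ² and m_2 = E[X²] = σ⁴ (1 + c).
m_1 = E[X] = σ² = 9, so m_1² = 81.
m_2 = E[X²] = σ⁴ (1 + c) = 81 · (1 + 0.437500) = 81 · 1.437500 = 116.437500.
(Note m_2 − m_1² simplifies to c · σ⁴ = 0.437500 · 81.)

Var(X) = m_2 − m_1² = 116.437500 − 81 = 35.437500.


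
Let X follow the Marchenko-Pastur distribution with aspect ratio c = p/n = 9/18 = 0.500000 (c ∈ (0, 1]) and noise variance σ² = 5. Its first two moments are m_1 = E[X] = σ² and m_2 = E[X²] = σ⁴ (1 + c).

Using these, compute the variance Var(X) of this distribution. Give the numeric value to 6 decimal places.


m_1 = E[X] = σ² = 5, so m_1² = 25.
m_2 = E[X²] = σ⁴ (1 + c) = 25 · (1 + 0.500000) = 25 · 1.500000 = 37.500000.
(Note m_2 − m_1² simplifies to c · σ⁴ = 0.500000 · 25.)

Var(X) = m_2 − m_1² = 37.500000 − 25 = 12.500000.


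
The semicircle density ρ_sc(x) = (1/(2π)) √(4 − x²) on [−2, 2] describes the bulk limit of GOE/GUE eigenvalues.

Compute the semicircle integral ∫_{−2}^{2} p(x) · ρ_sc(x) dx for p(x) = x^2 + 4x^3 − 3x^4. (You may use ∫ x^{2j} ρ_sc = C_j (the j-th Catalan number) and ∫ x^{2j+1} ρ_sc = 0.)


Write p(x) = Σ a_i x^i, split into monomials and integrate each against ρ_sc separately.
Using ∫ x^{2j} ρ_sc = C_j = (1/(j+1)) C(2j, j) (Catalan numbers) and ∫ x^{2j+1} ρ_sc = 0 (odd monomials vanish by symmetry):
  i = 2 (even): a_2 · C_{1} = 1 · 1 = 1
  i = 3 (odd): ∫ x^3 ρ_sc = 0 (vanishes)
  i = 4 (even): a_4 · C_{2} = -3 · 2 = -6

Summing the contributions: ∫_{−2}^{2} p(x) ρ_sc(x) dx = 1 + (-6) = -5.


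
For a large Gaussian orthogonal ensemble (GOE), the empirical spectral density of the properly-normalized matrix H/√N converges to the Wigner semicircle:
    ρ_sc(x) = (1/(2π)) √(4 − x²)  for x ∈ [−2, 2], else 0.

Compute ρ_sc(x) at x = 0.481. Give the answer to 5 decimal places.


ρ_sc(x) = (1/(2π)) √(4 − x²). With x = 0.481:
  4 − x² = 4 − (0.481)² = 4 − 0.231361 = 3.768639.
  √(4 − x²) = 1.941298.
  1/(2π) = 0.159155.
  ρ_sc(0.481) = 0.159155 · 1.941298 = 0.308967.

Rounded to 5 decimal places: ρ_sc(0.481) ≈ 0.30897.


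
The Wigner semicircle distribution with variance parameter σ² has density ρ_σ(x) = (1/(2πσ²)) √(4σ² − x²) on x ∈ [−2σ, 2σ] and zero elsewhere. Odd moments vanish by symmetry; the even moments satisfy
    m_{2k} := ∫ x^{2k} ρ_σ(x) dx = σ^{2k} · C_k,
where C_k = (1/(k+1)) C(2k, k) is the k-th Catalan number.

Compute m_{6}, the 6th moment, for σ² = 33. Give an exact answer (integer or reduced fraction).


By the scaled semicircle moment identity, m_{2k} = σ^{2k} · C_k with k = 3.
C_3 = (1/(k+1)) · C(2k, k) = (1/4) · C(6, 3) = (1/4) · 20 = 5.
σ^{2k} = (σ²)^k = (33)^3 = 35937.

Therefore m_{6} = σ^{6} · C_3 = 35937 · 5 = 179685.


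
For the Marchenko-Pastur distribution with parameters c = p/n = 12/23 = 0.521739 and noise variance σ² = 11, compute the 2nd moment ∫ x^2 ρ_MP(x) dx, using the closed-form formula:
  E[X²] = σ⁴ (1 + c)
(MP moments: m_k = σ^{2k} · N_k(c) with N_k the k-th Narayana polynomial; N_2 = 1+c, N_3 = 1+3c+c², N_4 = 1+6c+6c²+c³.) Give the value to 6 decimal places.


E[X²] = σ⁴ (1 + c) (second MP moment). With σ² = 11 (so σ⁴ = 121) and c = 12/23 = 0.521739: E[X²] = 121 · (1 + 0.521739) = 121 · 1.521739.

So E[X^2] = 184.130435.


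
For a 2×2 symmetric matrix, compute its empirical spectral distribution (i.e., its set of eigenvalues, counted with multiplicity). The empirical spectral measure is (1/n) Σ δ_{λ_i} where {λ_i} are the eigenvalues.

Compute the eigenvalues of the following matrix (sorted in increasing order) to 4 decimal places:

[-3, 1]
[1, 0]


Since M is real symmetric, both eigenvalues are real; they are the roots of det(λI − M) = λ² − (tr M) λ + det M.
tr M = -3 + 0 = -3.
det M = (-3)·0 − 1² = 0 − 1 = -1.
Characteristic polynomial: λ² + 3λ − 1 = 0.
Discriminant Δ = (tr M)² − 4·det M = 9 − (-4) = 13; √Δ = 3.605551.
λ = (tr M ± √Δ)/2 = (-3 ± 3.605551)/2, giving (tr M − √Δ)/2 = -3.3028 and (tr M + √Δ)/2 = 0.3028.

Eigenvalues sorted in increasing order: [-3.3028, 0.3028].


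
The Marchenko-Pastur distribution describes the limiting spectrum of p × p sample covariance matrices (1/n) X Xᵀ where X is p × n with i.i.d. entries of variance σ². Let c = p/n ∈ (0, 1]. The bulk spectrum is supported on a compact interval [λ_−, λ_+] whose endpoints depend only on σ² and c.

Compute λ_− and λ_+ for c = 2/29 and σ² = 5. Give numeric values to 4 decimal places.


c = 2/29 = 0.068966; √c = 0.262613.
λ_− = σ² (1 − √c)² = 5 · (1 − 0.262613)² = 5 · (0.737387)² = 2.718699.
λ_+ = σ² (1 + √c)² = 5 · (1 + 0.262613)² = 5 · (1.262613)² = 7.970956.

Rounded to 4 decimal places: λ_− ≈ 2.7187, λ_+ ≈ 7.9710.


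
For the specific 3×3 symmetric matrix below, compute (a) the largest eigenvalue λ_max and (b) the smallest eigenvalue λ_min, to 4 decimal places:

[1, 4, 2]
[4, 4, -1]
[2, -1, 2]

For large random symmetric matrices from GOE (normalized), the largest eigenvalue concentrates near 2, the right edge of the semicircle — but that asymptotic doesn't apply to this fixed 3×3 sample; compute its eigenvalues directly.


Since M is real symmetric, all three eigenvalues are real; they are the roots of det(λI − M) = λ³ − (tr M) λ² + s λ − det M, where s is the sum of the principal 2×2 minors.
tr M = 1 + 4 + 2 = 7.
s = (1·4 − 4²) + (1·2 − 2²) + (4·2 − (-1)²) = -12 + (-2) + 7 = -7.
det M (expand along row 1) = 1·7 − 4·10 + 2·(-12) = -57.
Characteristic polynomial: λ³ − 7λ² − 7λ + 57 = 0.
Substitute λ = y + (tr M)/3 = y + 2.333333 to remove the quadratic term: y³ + p·y + q = 0 with p = s − (tr M)²/3 = -23.333333 and q = −2(tr M)³/27 + (tr M)·s/3 − det M = 15.259259.
Three real roots ⇒ use the trigonometric (Viète) form: r = 2√(−p/3) = 5.577734, φ = arccos(3q/(p·r)) = arccos(-0.351739) = 1.930224 rad.
y_k = r·cos(φ/3 − 2πk/3) for k = 0, 1, 2 gives y = 4.462498, 0.666667, -5.129165.
λ_k = y_k + 2.333333 gives λ = 6.7958, 3.0000, -2.7958 (check: the sum is 7.0000 = tr M).

Hence λ_max = 6.7958 and λ_min = -2.7958.


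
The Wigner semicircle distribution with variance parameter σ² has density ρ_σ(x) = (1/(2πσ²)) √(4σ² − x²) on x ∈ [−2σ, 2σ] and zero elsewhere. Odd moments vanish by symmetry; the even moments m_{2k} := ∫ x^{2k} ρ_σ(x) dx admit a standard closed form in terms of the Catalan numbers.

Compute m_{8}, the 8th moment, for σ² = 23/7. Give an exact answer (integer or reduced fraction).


By the scaled semicircle moment identity, m_{2k} = σ^{2k} · C_k with k = 4.
C_4 = (1/(k+1)) · C(2k, k) = (1/5) · C(8, 4) = (1/5) · 70 = 14.
σ^{2k} = (σ²)^k = (23/7)^4 = 279841/2401.

Therefore m_{8} = σ^{8} · C_4 = (279841/2401) · 14 = 559682/343.


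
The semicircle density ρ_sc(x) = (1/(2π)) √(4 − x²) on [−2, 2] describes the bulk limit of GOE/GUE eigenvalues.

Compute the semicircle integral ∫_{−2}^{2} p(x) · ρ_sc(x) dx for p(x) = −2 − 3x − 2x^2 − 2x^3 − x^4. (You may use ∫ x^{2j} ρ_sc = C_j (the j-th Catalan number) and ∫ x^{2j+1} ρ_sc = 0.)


Write p(x) = Σ a_i x^i, split into monomials and integrate each against ρ_sc separately.
Using ∫ x^{2j} ρ_sc = C_j = (1/(j+1)) C(2j, j) (Catalan numbers) and ∫ x^{2j+1} ρ_sc = 0 (odd monomials vanish by symmetry):
  i = 0 (even): a_0 · C_{0} = -2 · 1 = -2
  i = 1 (odd): ∫ x^1 ρ_sc = 0 (vanishes)
  i = 2 (even): a_2 · C_{1} = -2 · 1 = -2
  i = 3 (odd): ∫ x^3 ρ_sc = 0 (vanishes)
  i = 4 (even): a_4 · C_{2} = -1 · 2 = -2

Summing the contributions: ∫_{−2}^{2} p(x) ρ_sc(x) dx = (-2) + (-2) + (-2) = -6.


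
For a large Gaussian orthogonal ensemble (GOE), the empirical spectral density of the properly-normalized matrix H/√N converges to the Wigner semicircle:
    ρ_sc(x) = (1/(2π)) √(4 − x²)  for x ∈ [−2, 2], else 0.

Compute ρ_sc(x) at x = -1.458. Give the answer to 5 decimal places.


ρ_sc(x) = (1/(2π)) √(4 − x²). With x = -1.458:
  4 − x² = 4 − (-1.458)² = 4 − 2.125764 = 1.874236.
  √(4 − x²) = 1.369027.
  1/(2π) = 0.159155.
  ρ_sc(-1.458) = 0.159155 · 1.369027 = 0.217887.

Rounded to 5 decimal places: ρ_sc(-1.458) ≈ 0.21789.


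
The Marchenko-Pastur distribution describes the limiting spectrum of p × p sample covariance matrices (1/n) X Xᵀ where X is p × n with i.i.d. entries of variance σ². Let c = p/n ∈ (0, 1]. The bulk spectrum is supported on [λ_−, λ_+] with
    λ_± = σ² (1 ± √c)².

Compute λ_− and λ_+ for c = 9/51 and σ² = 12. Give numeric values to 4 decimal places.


c = 9/51 = 0.176471; √c = 0.420084.
λ_− = σ² (1 − √c)² = 12 · (1 − 0.420084)² = 12 · (0.579916)² = 4.035630.
λ_+ = σ² (1 + √c)² = 12 · (1 + 0.420084)² = 12 · (1.420084)² = 24.199664.

Rounded to 4 decimal places: λ_− ≈ 4.0356, λ_+ ≈ 24.1997.


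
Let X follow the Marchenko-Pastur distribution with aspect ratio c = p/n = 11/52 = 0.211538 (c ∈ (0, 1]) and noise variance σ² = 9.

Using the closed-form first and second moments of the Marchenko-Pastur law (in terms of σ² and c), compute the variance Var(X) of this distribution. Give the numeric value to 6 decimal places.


Recall the MP moments m_1 = E[X] = σ² and m_2 = E[X²] = σ⁴ (1 + c).
m_1 = E[X] = σ² = 9, so m_1² = 81.
m_2 = E[X²] = σ⁴ (1 + c) = 81 · (1 + 0.211538) = 81 · 1.211538 = 98.134615.
(Note m_2 − m_1² simplifies to c · σ⁴ = 0.211538 · 81.)

Var(X) = m_2 − m_1² = 98.134615 − 81 = 17.134615.


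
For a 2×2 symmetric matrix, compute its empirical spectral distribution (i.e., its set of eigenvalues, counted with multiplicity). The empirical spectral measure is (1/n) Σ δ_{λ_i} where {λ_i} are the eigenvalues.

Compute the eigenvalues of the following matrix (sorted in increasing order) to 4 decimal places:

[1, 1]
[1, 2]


Since M is real symmetric, both eigenvalues are real; they are the roots of det(λI − M) = λ² − (tr M) λ + det M.
tr M = 1 + 2 = 3.
det M = 1·2 − 1² = 2 − 1 = 1.
Characteristic polynomial: λ² − 3λ + 1 = 0.
Discriminant Δ = (tr M)² − 4·det M = 9 − 4 = 5; √Δ = 2.236068.
λ = (tr M ± √Δ)/2 = (3 ± 2.236068)/2, giving (tr M − √Δ)/2 = 0.3820 and (tr M + √Δ)/2 = 2.6180.

Eigenvalues sorted in increasing order: [0.3820, 2.6180].


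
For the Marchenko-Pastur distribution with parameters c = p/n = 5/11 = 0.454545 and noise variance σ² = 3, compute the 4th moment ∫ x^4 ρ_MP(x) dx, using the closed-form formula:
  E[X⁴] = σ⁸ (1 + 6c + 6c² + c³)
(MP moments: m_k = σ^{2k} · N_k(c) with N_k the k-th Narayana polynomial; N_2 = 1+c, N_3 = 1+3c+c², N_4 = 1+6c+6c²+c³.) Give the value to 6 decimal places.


E[X⁴] = σ⁸ (1 + 6c + 6c² + c³) (fourth MP moment). With σ² = 3 (so σ⁸ = 81) and c = 5/11 = 0.454545: E[X⁴] = 81 · (1 + 6·0.454545 + 6·(0.454545)² + (0.454545)³) = 81 · 5.060856.

So E[X^4] = 409.929376.


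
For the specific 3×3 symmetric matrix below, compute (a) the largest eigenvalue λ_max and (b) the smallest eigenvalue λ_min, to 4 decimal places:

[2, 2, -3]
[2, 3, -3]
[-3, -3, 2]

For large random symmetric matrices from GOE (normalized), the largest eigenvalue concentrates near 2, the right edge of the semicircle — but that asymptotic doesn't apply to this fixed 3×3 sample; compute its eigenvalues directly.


Since M is real symmetric, all three eigenvalues are real; they are the roots of det(λI − M) = λ³ − (tr M) λ² + s λ − det M, where s is the sum of the principal 2×2 minors.
tr M = 2 + 3 + 2 = 7.
s = (2·3 − 2²) + (2·2 − (-3)²) + (3·2 − (-3)²) = 2 + (-5) + (-3) = -6.
det M (expand along row 1) = 2·(-3) − 2·(-5) + (-3)·3 = -5.
Characteristic polynomial: λ³ − 7λ² − 6λ + 5 = 0.
Substitute λ = y + (tr M)/3 = y + 2.333333 to remove the quadratic term: y³ + p·y + q = 0 with p = s − (tr M)²/3 = -22.333333 and q = −2(tr M)³/27 + (tr M)·s/3 − det M = -34.407407.
Three real roots ⇒ use the trigonometric (Viète) form: r = 2√(−p/3) = 5.456902, φ = arccos(3q/(p·r)) = arccos(0.846981) = 0.560516 rad.
y_k = r·cos(φ/3 − 2πk/3) for k = 0, 1, 2 gives y = 5.361932, -1.803128, -3.558803.
λ_k = y_k + 2.333333 gives λ = 7.6953, 0.5302, -1.2255 (check: the sum is 7.0000 = tr M).

Hence λ_max = 7.6953 and λ_min = -1.2255.


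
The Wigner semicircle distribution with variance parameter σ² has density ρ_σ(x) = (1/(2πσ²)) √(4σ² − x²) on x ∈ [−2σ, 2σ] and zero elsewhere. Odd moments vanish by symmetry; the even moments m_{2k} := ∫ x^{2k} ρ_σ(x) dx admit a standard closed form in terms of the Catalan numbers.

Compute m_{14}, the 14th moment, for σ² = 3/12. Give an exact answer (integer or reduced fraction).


By the scaled semicircle moment identity, m_{2k} = σ^{2k} · C_k with k = 7.
C_7 = (1/(k+1)) · C(2k, k) = (1/8) · C(14, 7) = (1/8) · 3432 = 429.
σ^{2k} = (σ²)^k = (3/12)^7 = 1/16384.

Therefore m_{14} = σ^{14} · C_7 = (1/16384) · 429 = 429/16384.


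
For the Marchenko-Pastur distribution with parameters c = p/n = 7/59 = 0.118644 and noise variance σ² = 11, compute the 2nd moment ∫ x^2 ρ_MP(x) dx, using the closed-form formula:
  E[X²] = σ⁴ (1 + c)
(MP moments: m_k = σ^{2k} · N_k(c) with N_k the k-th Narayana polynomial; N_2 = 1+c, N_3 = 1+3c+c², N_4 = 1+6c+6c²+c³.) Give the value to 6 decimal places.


E[X²] = σ⁴ (1 + c) (second MP moment). With σ² = 11 (so σ⁴ = 121) and c = 7/59 = 0.118644: E[X²] = 121 · (1 + 0.118644) = 121 · 1.118644.

So E[X^2] = 135.355932.


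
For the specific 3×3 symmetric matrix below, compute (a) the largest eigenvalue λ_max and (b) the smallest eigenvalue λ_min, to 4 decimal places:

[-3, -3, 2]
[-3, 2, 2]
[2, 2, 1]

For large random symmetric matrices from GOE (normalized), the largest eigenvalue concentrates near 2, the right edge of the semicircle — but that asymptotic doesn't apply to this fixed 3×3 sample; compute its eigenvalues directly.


Since M is real symmetric, all three eigenvalues are real; they are the roots of det(λI − M) = λ³ − (tr M) λ² + s λ − det M, where s is the sum of the principal 2×2 minors.
tr M = -3 + 2 + 1 = 0.
s = ((-3)·2 − (-3)²) + ((-3)·1 − 2²) + (2·1 − 2²) = -15 + (-7) + (-2) = -24.
det M (expand along row 1) = (-3)·(-2) − (-3)·(-7) + 2·(-10) = -35.
Characteristic polynomial: λ³ − 24λ + 35 = 0.
Substitute λ = y + (tr M)/3 = y + 0.000000 to remove the quadratic term: y³ + p·y + q = 0 with p = s − (tr M)²/3 = -24.000000 and q = −2(tr M)³/27 + (tr M)·s/3 − det M = 35.000000.
Three real roots ⇒ use the trigonometric (Viète) form: r = 2√(−p/3) = 5.656854, φ = arccos(3q/(p·r)) = arccos(-0.773398) = 2.454980 rad.
y_k = r·cos(φ/3 − 2πk/3) for k = 0, 1, 2 gives y = 3.866141, 1.643201, -5.509342.
λ_k = y_k + 0.000000 gives λ = 3.8661, 1.6432, -5.5093 (check: the sum is 0.0000 = tr M).

Hence λ_max = 3.8661 and λ_min = -5.5093.


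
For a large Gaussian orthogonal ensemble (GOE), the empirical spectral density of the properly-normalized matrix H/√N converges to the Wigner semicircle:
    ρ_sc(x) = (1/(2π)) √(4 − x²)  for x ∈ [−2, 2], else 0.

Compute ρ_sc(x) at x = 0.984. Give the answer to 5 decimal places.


ρ_sc(x) = (1/(2π)) √(4 − x²). With x = 0.984:
  4 − x² = 4 − (0.984)² = 4 − 0.968256 = 3.031744.
  √(4 − x²) = 1.741190.
  1/(2π) = 0.159155.
  ρ_sc(0.984) = 0.159155 · 1.741190 = 0.277119.

Rounded to 5 decimal places: ρ_sc(0.984) ≈ 0.27712.


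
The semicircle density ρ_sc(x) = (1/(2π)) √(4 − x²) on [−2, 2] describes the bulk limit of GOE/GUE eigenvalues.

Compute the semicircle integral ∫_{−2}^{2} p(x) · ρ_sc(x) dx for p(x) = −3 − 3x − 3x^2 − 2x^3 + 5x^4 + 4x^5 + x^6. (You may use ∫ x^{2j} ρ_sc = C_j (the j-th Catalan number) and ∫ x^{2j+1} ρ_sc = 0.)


Write p(x) = Σ a_i x^i, split into monomials and integrate each against ρ_sc separately.
Using ∫ x^{2j} ρ_sc = C_j = (1/(j+1)) C(2j, j) (Catalan numbers) and ∫ x^{2j+1} ρ_sc = 0 (odd monomials vanish by symmetry):
  i = 0 (even): a_0 · C_{0} = -3 · 1 = -3
  i = 1 (odd): ∫ x^1 ρ_sc = 0 (vanishes)
  i = 2 (even): a_2 · C_{1} = -3 · 1 = -3
  i = 3 (odd): ∫ x^3 ρ_sc = 0 (vanishes)
  i = 4 (even): a_4 · C_{2} = 5 · 2 = 10
  i = 5 (odd): ∫ x^5 ρ_sc = 0 (vanishes)
  i = 6 (even): a_6 · C_{3} = 1 · 5 = 5

Summing the contributions: ∫_{−2}^{2} p(x) ρ_sc(x) dx = (-3) + (-3) + 10 + 5 = 9.


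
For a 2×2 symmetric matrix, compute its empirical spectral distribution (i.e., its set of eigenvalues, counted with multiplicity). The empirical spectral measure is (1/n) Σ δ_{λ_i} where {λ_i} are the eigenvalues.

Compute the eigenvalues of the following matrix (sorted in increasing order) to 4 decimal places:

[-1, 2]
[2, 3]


Since M is real symmetric, both eigenvalues are real; they are the roots of det(λI − M) = λ² − (tr M) λ + det M.
tr M = -1 + 3 = 2.
det M = (-1)·3 − 2² = -3 − 4 = -7.
Characteristic polynomial: λ² − 2λ − 7 = 0.
Discriminant Δ = (tr M)² − 4·det M = 4 − (-28) = 32; √Δ = 5.656854.
λ = (tr M ± √Δ)/2 = (2 ± 5.656854)/2, giving (tr M − √Δ)/2 = -1.8284 and (tr M + √Δ)/2 = 3.8284.

Eigenvalues sorted in increasing order: [-1.8284, 3.8284].


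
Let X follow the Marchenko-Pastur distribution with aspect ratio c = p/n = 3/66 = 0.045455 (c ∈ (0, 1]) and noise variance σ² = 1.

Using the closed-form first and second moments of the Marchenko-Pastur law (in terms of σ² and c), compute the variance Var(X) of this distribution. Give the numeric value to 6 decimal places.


Recall the MP moments m_1 = E[X] = σ² and m_2 = E[X²] = σ⁴ (1 + c).
m_1 = E[X] = σ² = 1, so m_1² = 1.
m_2 = E[X²] = σ⁴ (1 + c) = 1 · (1 + 0.045455) = 1 · 1.045455 = 1.045455.
(Note m_2 − m_1² simplifies to c · σ⁴ = 0.045455 · 1.)

Var(X) = m_2 − m_1² = 1.045455 − 1 = 0.045455.


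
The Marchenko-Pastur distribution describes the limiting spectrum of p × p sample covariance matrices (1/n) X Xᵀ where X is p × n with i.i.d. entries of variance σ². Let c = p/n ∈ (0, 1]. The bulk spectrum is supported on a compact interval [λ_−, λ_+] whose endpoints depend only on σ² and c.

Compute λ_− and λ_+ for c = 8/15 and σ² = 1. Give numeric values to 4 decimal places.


c = 8/15 = 0.533333; √c = 0.730297.
λ_− = σ² (1 − √c)² = 1 · (1 − 0.730297)² = 1 · (0.269703)² = 0.072740.
λ_+ = σ² (1 + √c)² = 1 · (1 + 0.730297)² = 1 · (1.730297)² = 2.993927.

Rounded to 4 decimal places: λ_− ≈ 0.0727, λ_+ ≈ 2.9939.


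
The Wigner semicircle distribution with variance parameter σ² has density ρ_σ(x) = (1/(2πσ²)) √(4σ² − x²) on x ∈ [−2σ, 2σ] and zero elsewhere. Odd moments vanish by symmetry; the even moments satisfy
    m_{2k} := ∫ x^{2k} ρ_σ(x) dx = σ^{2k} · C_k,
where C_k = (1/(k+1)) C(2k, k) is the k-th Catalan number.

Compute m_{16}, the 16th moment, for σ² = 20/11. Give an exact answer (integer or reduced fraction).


By the scaled semicircle moment identity, m_{2k} = σ^{2k} · C_k with k = 8.
C_8 = (1/(k+1)) · C(2k, k) = (1/9) · C(16, 8) = (1/9) · 12870 = 1430.
σ^{2k} = (σ²)^k = (20/11)^8 = 25600000000/214358881.

Therefore m_{16} = σ^{16} · C_8 = (25600000000/214358881) · 1430 = 3328000000000/19487171.


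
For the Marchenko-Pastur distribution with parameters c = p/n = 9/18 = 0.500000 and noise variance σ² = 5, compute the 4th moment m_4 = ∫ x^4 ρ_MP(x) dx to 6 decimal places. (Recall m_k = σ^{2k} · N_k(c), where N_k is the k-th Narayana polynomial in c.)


E[X⁴] = σ⁸ (1 + 6c + 6c² + c³) (fourth MP moment). With σ² = 5 (so σ⁸ = 625) and c = 9/18 = 0.500000: E[X⁴] = 625 · (1 + 6·0.500000 + 6·(0.500000)² + (0.500000)³) = 625 · 5.625000.

So E[X^4] = 3515.625000.


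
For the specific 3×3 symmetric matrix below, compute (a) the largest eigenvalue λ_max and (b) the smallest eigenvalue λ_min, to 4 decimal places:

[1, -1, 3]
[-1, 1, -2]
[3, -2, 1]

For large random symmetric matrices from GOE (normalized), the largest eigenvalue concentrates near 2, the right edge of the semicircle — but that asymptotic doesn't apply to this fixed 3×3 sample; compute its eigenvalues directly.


Since M is real symmetric, all three eigenvalues are real; they are the roots of det(λI − M) = λ³ − (tr M) λ² + s λ − det M, where s is the sum of the principal 2×2 minors.
tr M = 1 + 1 + 1 = 3.
s = (1·1 − (-1)²) + (1·1 − 3²) + (1·1 − (-2)²) = 0 + (-8) + (-3) = -11.
det M (expand along row 1) = 1·(-3) − (-1)·5 + 3·(-1) = -1.
Characteristic polynomial: λ³ − 3λ² − 11λ + 1 = 0.
Substitute λ = y + (tr M)/3 = y + 1.000000 to remove the quadratic term: y³ + p·y + q = 0 with p = s − (tr M)²/3 = -14.000000 and q = −2(tr M)³/27 + (tr M)·s/3 − det M = -12.000000.
Three real roots ⇒ use the trigonometric (Viète) form: r = 2√(−p/3) = 4.320494, φ = arccos(3q/(p·r)) = arccos(0.595170) = 0.933319 rad.
y_k = r·cos(φ/3 − 2πk/3) for k = 0, 1, 2 gives y = 4.113091, -0.911179, -3.201912.
λ_k = y_k + 1.000000 gives λ = 5.1131, 0.0888, -2.2019 (check: the sum is 3.0000 = tr M).

Hence λ_max = 5.1131 and λ_min = -2.2019.


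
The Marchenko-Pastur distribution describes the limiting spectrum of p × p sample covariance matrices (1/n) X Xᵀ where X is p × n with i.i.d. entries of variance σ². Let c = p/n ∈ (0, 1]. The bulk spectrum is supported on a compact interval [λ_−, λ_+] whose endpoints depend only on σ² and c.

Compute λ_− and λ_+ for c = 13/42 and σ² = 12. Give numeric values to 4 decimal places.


c = 13/42 = 0.309524; √c = 0.556349.
λ_− = σ² (1 − √c)² = 12 · (1 − 0.556349)² = 12 · (0.443651)² = 2.361918.
λ_+ = σ² (1 + √c)² = 12 · (1 + 0.556349)² = 12 · (1.556349)² = 29.066653.

Rounded to 4 decimal places: λ_− ≈ 2.3619, λ_+ ≈ 29.0667.


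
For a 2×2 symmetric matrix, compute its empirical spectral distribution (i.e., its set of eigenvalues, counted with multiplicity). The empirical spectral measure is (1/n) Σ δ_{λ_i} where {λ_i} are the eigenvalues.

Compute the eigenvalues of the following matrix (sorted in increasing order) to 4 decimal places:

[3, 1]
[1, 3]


Since M is real symmetric, both eigenvalues are real; they are the roots of det(λI − M) = λ² − (tr M) λ + det M.
tr M = 3 + 3 = 6.
det M = 3·3 − 1² = 9 − 1 = 8.
Characteristic polynomial: λ² − 6λ + 8 = 0.
Discriminant Δ = (tr M)² − 4·det M = 36 − 32 = 4; √Δ = 2.000000.
λ = (tr M ± √Δ)/2 = (6 ± 2.000000)/2, giving (tr M − √Δ)/2 = 2.0000 and (tr M + √Δ)/2 = 4.0000.

Eigenvalues sorted in increasing order: [2.0000, 4.0000].


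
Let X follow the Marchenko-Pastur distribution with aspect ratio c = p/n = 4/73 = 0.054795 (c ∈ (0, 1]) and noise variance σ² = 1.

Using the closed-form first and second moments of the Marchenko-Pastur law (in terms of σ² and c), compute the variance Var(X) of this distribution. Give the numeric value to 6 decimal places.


Recall the MP moments m_1 = E[X] = σ² and m_2 = E[X²] = σ⁴ (1 + c).
m_1 = E[X] = σ² = 1, so m_1² = 1.
m_2 = E[X²] = σ⁴ (1 + c) = 1 · (1 + 0.054795) = 1 · 1.054795 = 1.054795.
(Note m_2 − m_1² simplifies to c · σ⁴ = 0.054795 · 1.)

Var(X) = m_2 − m_1² = 1.054795 − 1 = 0.054795.


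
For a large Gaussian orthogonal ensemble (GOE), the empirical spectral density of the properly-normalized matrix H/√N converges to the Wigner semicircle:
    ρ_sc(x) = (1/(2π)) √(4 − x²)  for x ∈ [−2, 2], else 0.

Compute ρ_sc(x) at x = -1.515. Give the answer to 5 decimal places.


ρ_sc(x) = (1/(2π)) √(4 − x²). With x = -1.515:
  4 − x² = 4 − (-1.515)² = 4 − 2.295225 = 1.704775.
  √(4 − x²) = 1.305670.
  1/(2π) = 0.159155.
  ρ_sc(-1.515) = 0.159155 · 1.305670 = 0.207804.

Rounded to 5 decimal places: ρ_sc(-1.515) ≈ 0.20780.


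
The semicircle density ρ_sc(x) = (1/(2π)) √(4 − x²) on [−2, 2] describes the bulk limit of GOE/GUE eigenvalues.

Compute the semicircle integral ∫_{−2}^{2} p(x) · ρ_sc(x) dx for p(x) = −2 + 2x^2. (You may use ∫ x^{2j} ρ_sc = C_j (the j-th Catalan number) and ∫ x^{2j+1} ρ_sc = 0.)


Write p(x) = Σ a_i x^i, split into monomials and integrate each against ρ_sc separately.
Using ∫ x^{2j} ρ_sc = C_j = (1/(j+1)) C(2j, j) (Catalan numbers) and ∫ x^{2j+1} ρ_sc = 0 (odd monomials vanish by symmetry):
  i = 0 (even): a_0 · C_{0} = -2 · 1 = -2
  i = 2 (even): a_2 · C_{1} = 2 · 1 = 2

Summing the contributions: ∫_{−2}^{2} p(x) ρ_sc(x) dx = (-2) + 2 = 0.


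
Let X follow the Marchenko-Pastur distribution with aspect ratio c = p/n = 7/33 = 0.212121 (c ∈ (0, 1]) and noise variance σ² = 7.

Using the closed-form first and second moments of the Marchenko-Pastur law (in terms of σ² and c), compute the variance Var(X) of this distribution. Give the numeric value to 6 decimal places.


Recall the MP moments m_1 = E[X] = σ² and m_2 = E[X²] = σ⁴ (1 + c).
m_1 = E[X] = σ² = 7, so m_1² = 49.
m_2 = E[X²] = σ⁴ (1 + c) = 49 · (1 + 0.212121) = 49 · 1.212121 = 59.393939.
(Note m_2 − m_1² simplifies to c · σ⁴ = 0.212121 · 49.)

Var(X) = m_2 − m_1² = 59.393939 − 49 = 10.393939.


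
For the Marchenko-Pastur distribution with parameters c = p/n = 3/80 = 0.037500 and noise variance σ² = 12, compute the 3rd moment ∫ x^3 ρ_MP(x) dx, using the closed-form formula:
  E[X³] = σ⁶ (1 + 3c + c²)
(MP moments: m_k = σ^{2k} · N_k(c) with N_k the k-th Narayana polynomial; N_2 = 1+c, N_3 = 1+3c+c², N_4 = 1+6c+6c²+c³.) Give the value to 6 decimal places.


E[X³] = σ⁶ (1 + 3c + c²) (third MP moment). With σ² = 12 (so σ⁶ = 1728) and c = 3/80 = 0.037500: E[X³] = 1728 · (1 + 3·0.037500 + (0.037500)²) = 1728 · 1.113906.

So E[X^3] = 1924.830000.


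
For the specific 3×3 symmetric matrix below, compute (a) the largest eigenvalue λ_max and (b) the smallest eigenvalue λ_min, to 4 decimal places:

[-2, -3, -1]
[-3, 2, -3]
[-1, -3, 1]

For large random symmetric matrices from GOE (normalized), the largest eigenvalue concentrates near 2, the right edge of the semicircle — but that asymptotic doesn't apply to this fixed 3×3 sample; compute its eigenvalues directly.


Since M is real symmetric, all three eigenvalues are real; they are the roots of det(λI − M) = λ³ − (tr M) λ² + s λ − det M, where s is the sum of the principal 2×2 minors.
tr M = -2 + 2 + 1 = 1.
s = ((-2)·2 − (-3)²) + ((-2)·1 − (-1)²) + (2·1 − (-3)²) = -13 + (-3) + (-7) = -23.
det M (expand along row 1) = (-2)·(-7) − (-3)·(-6) + (-1)·11 = -15.
Characteristic polynomial: λ³ − λ² − 23λ + 15 = 0.
Substitute λ = y + (tr M)/3 = y + 0.333333 to remove the quadratic term: y³ + p·y + q = 0 with p = s − (tr M)²/3 = -23.333333 and q = −2(tr M)³/27 + (tr M)·s/3 − det M = 7.259259.
Three real roots ⇒ use the trigonometric (Viète) form: r = 2√(−p/3) = 5.577734, φ = arccos(3q/(p·r)) = arccos(-0.167332) = 1.738919 rad.
y_k = r·cos(φ/3 − 2πk/3) for k = 0, 1, 2 gives y = 4.666667, 0.312418, -4.979085.
λ_k = y_k + 0.333333 gives λ = 5.0000, 0.6458, -4.6458 (check: the sum is 1.0000 = tr M).

Hence λ_max = 5.0000 and λ_min = -4.6458.


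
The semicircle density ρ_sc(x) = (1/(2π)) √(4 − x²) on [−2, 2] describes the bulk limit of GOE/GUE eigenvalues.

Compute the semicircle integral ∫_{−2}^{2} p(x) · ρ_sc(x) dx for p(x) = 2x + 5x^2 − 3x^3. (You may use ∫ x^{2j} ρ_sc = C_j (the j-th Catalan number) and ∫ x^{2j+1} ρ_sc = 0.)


Write p(x) = Σ a_i x^i, split into monomials and integrate each against ρ_sc separately.
Using ∫ x^{2j} ρ_sc = C_j = (1/(j+1)) C(2j, j) (Catalan numbers) and ∫ x^{2j+1} ρ_sc = 0 (odd monomials vanish by symmetry):
  i = 1 (odd): ∫ x^1 ρ_sc = 0 (vanishes)
  i = 2 (even): a_2 · C_{1} = 5 · 1 = 5
  i = 3 (odd): ∫ x^3 ρ_sc = 0 (vanishes)

Summing the contributions: ∫_{−2}^{2} p(x) ρ_sc(x) dx = 5.


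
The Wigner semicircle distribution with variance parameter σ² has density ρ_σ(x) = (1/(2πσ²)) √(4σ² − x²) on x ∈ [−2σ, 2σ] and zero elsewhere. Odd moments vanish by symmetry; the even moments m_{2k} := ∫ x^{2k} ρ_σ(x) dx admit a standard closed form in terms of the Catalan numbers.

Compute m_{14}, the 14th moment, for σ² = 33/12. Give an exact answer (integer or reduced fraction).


By the scaled semicircle moment identity, m_{2k} = σ^{2k} · C_k with k = 7.
C_7 = (1/(k+1)) · C(2k, k) = (1/8) · C(14, 7) = (1/8) · 3432 = 429.
σ^{2k} = (σ²)^k = (33/12)^7 = 19487171/16384.

Therefore m_{14} = σ^{14} · C_7 = (19487171/16384) · 429 = 8359996359/16384.


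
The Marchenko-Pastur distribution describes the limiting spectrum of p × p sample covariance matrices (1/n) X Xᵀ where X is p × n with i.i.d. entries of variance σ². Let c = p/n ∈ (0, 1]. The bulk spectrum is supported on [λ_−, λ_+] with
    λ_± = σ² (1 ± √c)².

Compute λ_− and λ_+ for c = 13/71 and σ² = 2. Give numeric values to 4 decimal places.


c = 13/71 = 0.183099; √c = 0.427900.
λ_− = σ² (1 − √c)² = 2 · (1 − 0.427900)² = 2 · (0.572100)² = 0.654596.
λ_+ = σ² (1 + √c)² = 2 · (1 + 0.427900)² = 2 · (1.427900)² = 4.077798.

Rounded to 4 decimal places: λ_− ≈ 0.6546, λ_+ ≈ 4.0778.


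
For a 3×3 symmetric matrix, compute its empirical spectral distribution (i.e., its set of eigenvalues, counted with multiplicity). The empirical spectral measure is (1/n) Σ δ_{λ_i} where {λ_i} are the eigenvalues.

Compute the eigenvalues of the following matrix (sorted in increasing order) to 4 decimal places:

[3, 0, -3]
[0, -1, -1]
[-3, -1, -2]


Since M is real symmetric, all three eigenvalues are real; they are the roots of det(λI − M) = λ³ − (tr M) λ² + s λ − det M, where s is the sum of the principal 2×2 minors.
tr M = 3 + (-1) + (-2) = 0.
s = (3·(-1) − 0²) + (3·(-2) − (-3)²) + ((-1)·(-2) − (-1)²) = -3 + (-15) + 1 = -17.
det M (expand along row 1) = 3·1 − 0·(-3) + (-3)·(-3) = 12.
Characteristic polynomial: λ³ − 17λ − 12 = 0.
Substitute λ = y + (tr M)/3 = y + 0.000000 to remove the quadratic term: y³ + p·y + q = 0 with p = s − (tr M)²/3 = -17.000000 and q = −2(tr M)³/27 + (tr M)·s/3 − det M = -12.000000.
Three real roots ⇒ use the trigonometric (Viète) form: r = 2√(−p/3) = 4.760952, φ = arccos(3q/(p·r)) = arccos(0.444795) = 1.109851 rad.
y_k = r·cos(φ/3 − 2πk/3) for k = 0, 1, 2 gives y = 4.438851, -0.728638, -3.710214.
λ_k = y_k + 0.000000 gives λ = 4.4389, -0.7286, -3.7102 (check: the sum is 0.0000 = tr M).

Eigenvalues sorted in increasing order: [-3.7102, -0.7286, 4.4389].


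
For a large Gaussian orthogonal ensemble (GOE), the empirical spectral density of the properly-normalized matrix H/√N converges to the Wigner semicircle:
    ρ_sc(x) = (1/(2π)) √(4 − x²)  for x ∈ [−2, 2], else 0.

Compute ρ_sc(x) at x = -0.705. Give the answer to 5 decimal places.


ρ_sc(x) = (1/(2π)) √(4 − x²). With x = -0.705:
  4 − x² = 4 − (-0.705)² = 4 − 0.497025 = 3.502975.
  √(4 − x²) = 1.871624.
  1/(2π) = 0.159155.
  ρ_sc(-0.705) = 0.159155 · 1.871624 = 0.297878.

Rounded to 5 decimal places: ρ_sc(-0.705) ≈ 0.29788.


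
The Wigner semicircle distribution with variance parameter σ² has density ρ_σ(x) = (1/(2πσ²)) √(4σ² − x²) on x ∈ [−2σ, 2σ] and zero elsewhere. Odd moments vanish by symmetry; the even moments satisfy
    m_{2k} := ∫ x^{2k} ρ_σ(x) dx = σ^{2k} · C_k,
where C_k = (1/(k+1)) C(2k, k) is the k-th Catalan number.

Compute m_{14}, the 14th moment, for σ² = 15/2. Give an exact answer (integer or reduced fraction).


By the scaled semicircle moment identity, m_{2k} = σ^{2k} · C_k with k = 7.
C_7 = (1/(k+1)) · C(2k, k) = (1/8) · C(14, 7) = (1/8) · 3432 = 429.
σ^{2k} = (σ²)^k = (15/2)^7 = 170859375/128.

Therefore m_{14} = σ^{14} · C_7 = (170859375/128) · 429 = 73298671875/128.


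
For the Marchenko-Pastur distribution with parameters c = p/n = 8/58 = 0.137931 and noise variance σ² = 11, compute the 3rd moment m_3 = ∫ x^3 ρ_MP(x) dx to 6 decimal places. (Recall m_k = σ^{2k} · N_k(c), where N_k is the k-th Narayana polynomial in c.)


E[X³] = σ⁶ (1 + 3c + c²) (third MP moment). With σ² = 11 (so σ⁶ = 1331) and c = 8/58 = 0.137931: E[X³] = 1331 · (1 + 3·0.137931 + (0.137931)²) = 1331 · 1.432818.

So E[X^3] = 1907.080856.


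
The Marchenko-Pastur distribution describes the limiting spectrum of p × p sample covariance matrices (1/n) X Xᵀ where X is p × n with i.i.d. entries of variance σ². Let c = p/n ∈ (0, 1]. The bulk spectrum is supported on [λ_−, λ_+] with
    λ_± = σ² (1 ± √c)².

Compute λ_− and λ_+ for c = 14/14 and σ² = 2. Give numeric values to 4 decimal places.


c = 14/14 = 1.000000; √c = 1.000000.
λ_− = σ² (1 − √c)² = 2 · (1 − 1.000000)² = 2 · (0.000000)² = 0.000000.
λ_+ = σ² (1 + √c)² = 2 · (1 + 1.000000)² = 2 · (2.000000)² = 8.000000.

Rounded to 4 decimal places: λ_− ≈ 0.0000, λ_+ ≈ 8.0000.


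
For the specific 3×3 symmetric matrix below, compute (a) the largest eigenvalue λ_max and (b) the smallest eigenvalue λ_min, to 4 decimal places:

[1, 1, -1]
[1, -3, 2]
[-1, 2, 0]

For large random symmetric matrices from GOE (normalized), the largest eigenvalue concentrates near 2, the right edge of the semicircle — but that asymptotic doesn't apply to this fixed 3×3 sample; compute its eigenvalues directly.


Since M is real symmetric, all three eigenvalues are real; they are the roots of det(λI − M) = λ³ − (tr M) λ² + s λ − det M, where s is the sum of the principal 2×2 minors.
tr M = 1 + (-3) + 0 = -2.
s = (1·(-3) − 1²) + (1·0 − (-1)²) + ((-3)·0 − 2²) = -4 + (-1) + (-4) = -9.
det M (expand along row 1) = 1·(-4) − 1·2 + (-1)·(-1) = -5.
Characteristic polynomial: λ³ + 2λ² − 9λ + 5 = 0.
Substitute λ = y + (tr M)/3 = y − 0.666667 to remove the quadratic term: y³ + p·y + q = 0 with p = s − (tr M)²/3 = -10.333333 and q = −2(tr M)³/27 + (tr M)·s/3 − det M = 11.592593.
Three real roots ⇒ use the trigonometric (Viète) form: r = 2√(−p/3) = 3.711843, φ = arccos(3q/(p·r)) = arccos(-0.906717) = 2.706230 rad.
y_k = r·cos(φ/3 − 2πk/3) for k = 0, 1, 2 gives y = 2.301276, 1.371550, -3.672826.
λ_k = y_k − 0.666667 gives λ = 1.6346, 0.7049, -4.3395 (check: the sum is -2.0000 = tr M).

Hence λ_max = 1.6346 and λ_min = -4.3395.


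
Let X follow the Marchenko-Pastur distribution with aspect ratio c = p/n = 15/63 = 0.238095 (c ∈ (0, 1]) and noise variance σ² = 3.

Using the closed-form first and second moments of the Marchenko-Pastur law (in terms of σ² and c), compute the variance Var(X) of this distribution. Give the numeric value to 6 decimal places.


Recall the MP moments m_1 = E[X] = σ² and m_2 = E[X²] = σ⁴ (1 + c).
m_1 = E[X] = σ² = 3, so m_1² = 9.
m_2 = E[X²] = σ⁴ (1 + c) = 9 · (1 + 0.238095) = 9 · 1.238095 = 11.142857.
(Note m_2 − m_1² simplifies to c · σ⁴ = 0.238095 · 9.)

Var(X) = m_2 − m_1² = 11.142857 − 9 = 2.142857.


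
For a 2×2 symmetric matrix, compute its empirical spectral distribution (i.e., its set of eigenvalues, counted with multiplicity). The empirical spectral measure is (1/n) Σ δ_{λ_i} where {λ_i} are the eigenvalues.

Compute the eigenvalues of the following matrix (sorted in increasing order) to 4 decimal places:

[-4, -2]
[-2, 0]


Since M is real symmetric, both eigenvalues are real; they are the roots of det(λI − M) = λ² − (tr M) λ + det M.
tr M = -4 + 0 = -4.
det M = (-4)·0 − (-2)² = 0 − 4 = -4.
Characteristic polynomial: λ² + 4λ − 4 = 0.
Discriminant Δ = (tr M)² − 4·det M = 16 − (-16) = 32; √Δ = 5.656854.
λ = (tr M ± √Δ)/2 = (-4 ± 5.656854)/2, giving (tr M − √Δ)/2 = -4.8284 and (tr M + √Δ)/2 = 0.8284.

Eigenvalues sorted in increasing order: [-4.8284, 0.8284].


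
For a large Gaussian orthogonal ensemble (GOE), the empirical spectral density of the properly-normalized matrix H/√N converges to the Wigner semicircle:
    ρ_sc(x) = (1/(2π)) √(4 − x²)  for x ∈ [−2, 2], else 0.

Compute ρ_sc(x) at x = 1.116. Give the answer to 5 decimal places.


ρ_sc(x) = (1/(2π)) √(4 − x²). With x = 1.116:
  4 − x² = 4 − (1.116)² = 4 − 1.245456 = 2.754544.
  √(4 − x²) = 1.659682.
  1/(2π) = 0.159155.
  ρ_sc(1.116) = 0.159155 · 1.659682 = 0.264147.

Rounded to 5 decimal places: ρ_sc(1.116) ≈ 0.26415.


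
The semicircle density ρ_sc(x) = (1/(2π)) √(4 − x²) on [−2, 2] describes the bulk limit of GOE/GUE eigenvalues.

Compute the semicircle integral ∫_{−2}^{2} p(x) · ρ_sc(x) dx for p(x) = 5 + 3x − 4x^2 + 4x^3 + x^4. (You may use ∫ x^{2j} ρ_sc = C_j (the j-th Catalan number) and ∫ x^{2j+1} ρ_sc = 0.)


Write p(x) = Σ a_i x^i, split into monomials and integrate each against ρ_sc separately.
Using ∫ x^{2j} ρ_sc = C_j = (1/(j+1)) C(2j, j) (Catalan numbers) and ∫ x^{2j+1} ρ_sc = 0 (odd monomials vanish by symmetry):
  i = 0 (even): a_0 · C_{0} = 5 · 1 = 5
  i = 1 (odd): ∫ x^1 ρ_sc = 0 (vanishes)
  i = 2 (even): a_2 · C_{1} = -4 · 1 = -4
  i = 3 (odd): ∫ x^3 ρ_sc = 0 (vanishes)
  i = 4 (even): a_4 · C_{2} = 1 · 2 = 2

Summing the contributions: ∫_{−2}^{2} p(x) ρ_sc(x) dx = 5 + (-4) + 2 = 3.


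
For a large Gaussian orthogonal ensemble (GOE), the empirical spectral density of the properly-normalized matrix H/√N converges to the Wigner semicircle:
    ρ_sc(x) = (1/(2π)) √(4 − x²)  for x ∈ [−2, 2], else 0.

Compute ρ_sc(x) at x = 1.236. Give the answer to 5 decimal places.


ρ_sc(x) = (1/(2π)) √(4 − x²). With x = 1.236:
  4 − x² = 4 − (1.236)² = 4 − 1.527696 = 2.472304.
  √(4 − x²) = 1.572356.
  1/(2π) = 0.159155.
  ρ_sc(1.236) = 0.159155 · 1.572356 = 0.250248.

Rounded to 5 decimal places: ρ_sc(1.236) ≈ 0.25025.


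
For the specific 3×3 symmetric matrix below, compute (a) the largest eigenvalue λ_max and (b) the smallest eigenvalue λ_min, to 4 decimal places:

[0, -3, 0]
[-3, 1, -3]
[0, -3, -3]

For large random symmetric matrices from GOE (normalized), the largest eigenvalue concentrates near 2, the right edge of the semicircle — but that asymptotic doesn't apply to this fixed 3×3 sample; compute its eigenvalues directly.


Since M is real symmetric, all three eigenvalues are real; they are the roots of det(λI − M) = λ³ − (tr M) λ² + s λ − det M, where s is the sum of the principal 2×2 minors.
tr M = 0 + 1 + (-3) = -2.
s = (0·1 − (-3)²) + (0·(-3) − 0²) + (1·(-3) − (-3)²) = -9 + 0 + (-12) = -21.
det M (expand along row 1) = 0·(-12) − (-3)·9 + 0·9 = 27.
Characteristic polynomial: λ³ + 2λ² − 21λ − 27 = 0.
Substitute λ = y + (tr M)/3 = y − 0.666667 to remove the quadratic term: y³ + p·y + q = 0 with p = s − (tr M)²/3 = -22.333333 and q = −2(tr M)³/27 + (tr M)·s/3 − det M = -12.407407.
Three real roots ⇒ use the trigonometric (Viète) form: r = 2√(−p/3) = 5.456902, φ = arccos(3q/(p·r)) = arccos(0.305424) = 1.260413 rad.
y_k = r·cos(φ/3 − 2πk/3) for k = 0, 1, 2 gives y = 4.982330, -0.563570, -4.418760.
λ_k = y_k − 0.666667 gives λ = 4.3157, -1.2302, -5.0854 (check: the sum is -2.0000 = tr M).

Hence λ_max = 4.3157 and λ_min = -5.0854.
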